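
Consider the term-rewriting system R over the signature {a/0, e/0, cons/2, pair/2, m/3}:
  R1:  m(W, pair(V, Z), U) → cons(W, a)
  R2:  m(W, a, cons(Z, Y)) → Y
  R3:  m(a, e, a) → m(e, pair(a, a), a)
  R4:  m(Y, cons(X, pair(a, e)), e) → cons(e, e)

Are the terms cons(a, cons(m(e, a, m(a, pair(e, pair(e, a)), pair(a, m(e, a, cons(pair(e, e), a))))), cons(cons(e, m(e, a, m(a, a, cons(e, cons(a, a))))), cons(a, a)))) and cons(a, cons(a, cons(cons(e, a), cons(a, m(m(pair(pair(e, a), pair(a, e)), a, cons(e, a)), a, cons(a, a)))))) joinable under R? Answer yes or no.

yes — NF(t₁) = cons(a, cons(a, cons(cons(e, a), cons(a, a)))), NF(t₂) = cons(a, cons(a, cons(cons(e, a), cons(a, a))))

Reduce t₁ = cons(a, cons(m(e, a, m(a, pair(e, pair(e, a)), pair(a, m(e, a, cons(pair(e, e), a))))), cons(cons(e, m(e, a, m(a, a, cons(e, cons(a, a))))), cons(a, a)))):
1. cons(a, cons(m(e, a, m(a, pair(e, pair(e, a)), pair(a, m(e, a, cons(pair(e, e), a))))), cons(cons(e, m(e, a, m(a, a, cons(e, cons(a, a))))), cons(a, a))))  →  cons(a, cons(m(e, a, cons(a, a)), cons(cons(e, m(e, a, m(a, a, cons(e, cons(a, a))))), cons(a, a))))   [R1 at 2.1.3]
2. cons(a, cons(m(e, a, cons(a, a)), cons(cons(e, m(e, a, m(a, a, cons(e, cons(a, a))))), cons(a, a))))  →  cons(a, cons(a, cons(cons(e, m(e, a, m(a, a, cons(e, cons(a, a))))), cons(a, a))))   [R2 at 2.1]
3. cons(a, cons(a, cons(cons(e, m(e, a, m(a, a, cons(e, cons(a, a))))), cons(a, a))))  →  cons(a, cons(a, cons(cons(e, m(e, a, cons(a, a))), cons(a, a))))   [R2 at 2.2.1.2.3]
4. cons(a, cons(a, cons(cons(e, m(e, a, cons(a, a))), cons(a, a))))  →  cons(a, cons(a, cons(cons(e, a), cons(a, a))))   [R2 at 2.2.1.2]

Reduce t₂ = cons(a, cons(a, cons(cons(e, a), cons(a, m(m(pair(pair(e, a), pair(a, e)), a, cons(e, a)), a, cons(a, a)))))):
1. cons(a, cons(a, cons(cons(e, a), cons(a, m(m(pair(pair(e, a), pair(a, e)), a, cons(e, a)), a, cons(a, a))))))  →  cons(a, cons(a, cons(cons(e, a), cons(a, a))))   [R2 at 2.2.2.2]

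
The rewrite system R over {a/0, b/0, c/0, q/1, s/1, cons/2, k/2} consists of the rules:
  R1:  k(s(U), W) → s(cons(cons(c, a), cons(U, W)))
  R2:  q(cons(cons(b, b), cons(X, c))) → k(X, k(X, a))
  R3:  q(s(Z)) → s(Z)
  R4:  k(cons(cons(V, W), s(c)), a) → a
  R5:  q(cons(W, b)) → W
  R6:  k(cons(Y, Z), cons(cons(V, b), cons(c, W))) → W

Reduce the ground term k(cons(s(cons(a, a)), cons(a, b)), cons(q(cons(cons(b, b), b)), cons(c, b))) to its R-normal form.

1. k(cons(s(cons(a, a)), cons(a, b)), cons(q(cons(cons(b, b), b)), cons(c, b)))  →  k(cons(s(cons(a, a)), cons(a, b)), cons(cons(b, b), cons(c, b)))   [R5 at 2.1]
2. k(cons(s(cons(a, a)), cons(a, b)), cons(cons(b, b), cons(c, b)))  →  b   [R6 at ε]

b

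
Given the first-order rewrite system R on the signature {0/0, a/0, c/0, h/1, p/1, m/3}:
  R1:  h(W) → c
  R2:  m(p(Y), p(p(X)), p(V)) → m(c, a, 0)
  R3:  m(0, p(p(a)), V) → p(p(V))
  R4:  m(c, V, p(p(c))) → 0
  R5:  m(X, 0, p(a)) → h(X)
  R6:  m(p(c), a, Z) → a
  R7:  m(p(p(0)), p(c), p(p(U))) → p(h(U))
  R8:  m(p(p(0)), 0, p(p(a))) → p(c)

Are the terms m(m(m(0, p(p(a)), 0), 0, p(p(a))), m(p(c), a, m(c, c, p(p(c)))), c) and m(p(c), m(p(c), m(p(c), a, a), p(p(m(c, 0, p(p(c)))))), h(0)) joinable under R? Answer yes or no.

Reduce t₁ = m(m(m(0, p(p(a)), 0), 0, p(p(a))), m(p(c), a, m(c, c, p(p(c)))), c):
1. m(m(m(0, p(p(a)), 0), 0, p(p(a))), m(p(c), a, m(c, c, p(p(c)))), c)  →  m(m(p(p(0)), 0, p(p(a))), m(p(c), a, m(c, c, p(p(c)))), c)   [R3 at 1.1]
2. m(m(p(p(0)), 0, p(p(a))), m(p(c), a, m(c, c, p(p(c)))), c)  →  m(p(c), m(p(c), a, m(c, c, p(p(c)))), c)   [R8 at 1]
3. m(p(c), m(p(c), a, m(c, c, p(p(c)))), c)  →  m(p(c), a, c)   [R6 at 2]
4. m(p(c), a, c)  →  a   [R6 at ε]

Reduce t₂ = m(p(c), m(p(c), m(p(c), a, a), p(p(m(c, 0, p(p(c)))))), h(0)):
1. m(p(c), m(p(c), m(p(c), a, a), p(p(m(c, 0, p(p(c)))))), h(0))  →  m(p(c), m(p(c), a, p(p(m(c, 0, p(p(c)))))), h(0))   [R6 at 2.2]
2. m(p(c), m(p(c), a, p(p(m(c, 0, p(p(c)))))), h(0))  →  m(p(c), a, h(0))   [R6 at 2]
3. m(p(c), a, h(0))  →  a   [R6 at ε]

yes — NF(t₁) = a, NF(t₂) = a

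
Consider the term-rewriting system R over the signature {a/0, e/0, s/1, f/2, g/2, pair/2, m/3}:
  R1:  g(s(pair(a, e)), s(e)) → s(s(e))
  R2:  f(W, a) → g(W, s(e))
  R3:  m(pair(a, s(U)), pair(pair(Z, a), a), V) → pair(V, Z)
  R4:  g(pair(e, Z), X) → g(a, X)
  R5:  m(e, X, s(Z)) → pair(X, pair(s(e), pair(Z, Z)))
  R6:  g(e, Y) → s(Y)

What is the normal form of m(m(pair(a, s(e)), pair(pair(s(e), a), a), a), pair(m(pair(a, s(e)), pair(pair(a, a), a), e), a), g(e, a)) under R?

1. m(m(pair(a, s(e)), pair(pair(s(e), a), a), a), pair(m(pair(a, s(e)), pair(pair(a, a), a), e), a), g(e, a))  →  m(pair(a, s(e)), pair(m(pair(a, s(e)), pair(pair(a, a), a), e), a), g(e, a))   [R3 at 1]
2. m(pair(a, s(e)), pair(m(pair(a, s(e)), pair(pair(a, a), a), e), a), g(e, a))  →  m(pair(a, s(e)), pair(pair(e, a), a), g(e, a))   [R3 at 2.1]
3. m(pair(a, s(e)), pair(pair(e, a), a), g(e, a))  →  pair(g(e, a), e)   [R3 at ε]
4. pair(g(e, a), e)  →  pair(s(a), e)   [R6 at 1]

pair(s(a), e)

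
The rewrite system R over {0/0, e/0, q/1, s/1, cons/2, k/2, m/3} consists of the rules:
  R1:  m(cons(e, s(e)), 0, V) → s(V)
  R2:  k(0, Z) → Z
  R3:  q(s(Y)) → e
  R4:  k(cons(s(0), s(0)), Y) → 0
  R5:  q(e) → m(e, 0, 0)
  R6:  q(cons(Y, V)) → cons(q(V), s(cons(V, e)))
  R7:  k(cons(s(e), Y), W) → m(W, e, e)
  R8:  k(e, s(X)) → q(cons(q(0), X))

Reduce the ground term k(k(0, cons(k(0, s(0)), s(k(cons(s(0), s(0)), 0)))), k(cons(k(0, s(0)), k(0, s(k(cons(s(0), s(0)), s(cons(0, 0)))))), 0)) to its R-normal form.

0

1. k(k(0, cons(k(0, s(0)), s(k(cons(s(0), s(0)), 0)))), k(cons(k(0, s(0)), k(0, s(k(cons(s(0), s(0)), s(cons(0, 0)))))), 0))  →  k(cons(k(0, s(0)), s(k(cons(s(0), s(0)), 0))), k(cons(k(0, s(0)), k(0, s(k(cons(s(0), s(0)), s(cons(0, 0)))))), 0))   [R2 at 1]
2. k(cons(k(0, s(0)), s(k(cons(s(0), s(0)), 0))), k(cons(k(0, s(0)), k(0, s(k(cons(s(0), s(0)), s(cons(0, 0)))))), 0))  →  k(cons(s(0), s(k(cons(s(0), s(0)), 0))), k(cons(k(0, s(0)), k(0, s(k(cons(s(0), s(0)), s(cons(0, 0)))))), 0))   [R2 at 1.1]
3. k(cons(s(0), s(k(cons(s(0), s(0)), 0))), k(cons(k(0, s(0)), k(0, s(k(cons(s(0), s(0)), s(cons(0, 0)))))), 0))  →  k(cons(s(0), s(0)), k(cons(k(0, s(0)), k(0, s(k(cons(s(0), s(0)), s(cons(0, 0)))))), 0))   [R4 at 1.2.1]
4. k(cons(s(0), s(0)), k(cons(k(0, s(0)), k(0, s(k(cons(s(0), s(0)), s(cons(0, 0)))))), 0))  →  0   [R4 at ε]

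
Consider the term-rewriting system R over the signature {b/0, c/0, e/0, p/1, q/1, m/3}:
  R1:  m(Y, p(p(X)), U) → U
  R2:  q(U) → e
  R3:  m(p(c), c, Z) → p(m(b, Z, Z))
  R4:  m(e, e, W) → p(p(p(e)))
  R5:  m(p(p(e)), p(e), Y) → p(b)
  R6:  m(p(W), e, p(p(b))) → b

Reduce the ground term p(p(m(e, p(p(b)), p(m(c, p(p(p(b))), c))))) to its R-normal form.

1. p(p(m(e, p(p(b)), p(m(c, p(p(p(b))), c)))))  →  p(p(p(m(c, p(p(p(b))), c))))   [R1 at 1.1]
2. p(p(p(m(c, p(p(p(b))), c))))  →  p(p(p(c)))   [R1 at 1.1.1]

p(p(p(c)))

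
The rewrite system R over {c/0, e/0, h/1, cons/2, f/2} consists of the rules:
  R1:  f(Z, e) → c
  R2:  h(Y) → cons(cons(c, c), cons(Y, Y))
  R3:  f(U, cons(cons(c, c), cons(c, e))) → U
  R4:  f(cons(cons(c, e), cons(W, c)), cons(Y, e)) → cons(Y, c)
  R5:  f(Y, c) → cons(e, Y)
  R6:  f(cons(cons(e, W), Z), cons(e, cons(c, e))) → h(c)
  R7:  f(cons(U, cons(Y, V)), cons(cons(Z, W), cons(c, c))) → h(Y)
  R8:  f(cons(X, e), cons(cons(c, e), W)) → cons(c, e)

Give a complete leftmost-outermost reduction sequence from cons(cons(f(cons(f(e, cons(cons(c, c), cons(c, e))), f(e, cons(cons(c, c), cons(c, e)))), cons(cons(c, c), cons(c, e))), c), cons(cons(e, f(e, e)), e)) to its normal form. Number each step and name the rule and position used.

cons(cons(cons(e, e), c), cons(cons(e, c), e))

1. cons(cons(f(cons(f(e, cons(cons(c, c), cons(c, e))), f(e, cons(cons(c, c), cons(c, e)))), cons(cons(c, c), cons(c, e))), c), cons(cons(e, f(e, e)), e))  →  cons(cons(cons(f(e, cons(cons(c, c), cons(c, e))), f(e, cons(cons(c, c), cons(c, e)))), c), cons(cons(e, f(e, e)), e))   [R3 at 1.1]
2. cons(cons(cons(f(e, cons(cons(c, c), cons(c, e))), f(e, cons(cons(c, c), cons(c, e)))), c), cons(cons(e, f(e, e)), e))  →  cons(cons(cons(e, f(e, cons(cons(c, c), cons(c, e)))), c), cons(cons(e, f(e, e)), e))   [R3 at 1.1.1]
3. cons(cons(cons(e, f(e, cons(cons(c, c), cons(c, e)))), c), cons(cons(e, f(e, e)), e))  →  cons(cons(cons(e, e), c), cons(cons(e, f(e, e)), e))   [R3 at 1.1.2]
4. cons(cons(cons(e, e), c), cons(cons(e, f(e, e)), e))  →  cons(cons(cons(e, e), c), cons(cons(e, c), e))   [R1 at 2.1.2]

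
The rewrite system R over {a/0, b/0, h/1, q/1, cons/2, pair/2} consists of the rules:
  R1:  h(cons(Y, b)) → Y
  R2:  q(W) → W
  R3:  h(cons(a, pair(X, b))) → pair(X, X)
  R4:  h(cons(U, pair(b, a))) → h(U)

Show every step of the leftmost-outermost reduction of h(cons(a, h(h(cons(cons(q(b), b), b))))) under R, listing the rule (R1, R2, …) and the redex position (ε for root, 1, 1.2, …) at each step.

a

1. h(cons(a, h(h(cons(cons(q(b), b), b)))))  →  h(cons(a, h(cons(q(b), b))))   [R1 at 1.2.1]
2. h(cons(a, h(cons(q(b), b))))  →  h(cons(a, q(b)))   [R1 at 1.2]
3. h(cons(a, q(b)))  →  h(cons(a, b))   [R2 at 1.2]
4. h(cons(a, b))  →  a   [R1 at ε]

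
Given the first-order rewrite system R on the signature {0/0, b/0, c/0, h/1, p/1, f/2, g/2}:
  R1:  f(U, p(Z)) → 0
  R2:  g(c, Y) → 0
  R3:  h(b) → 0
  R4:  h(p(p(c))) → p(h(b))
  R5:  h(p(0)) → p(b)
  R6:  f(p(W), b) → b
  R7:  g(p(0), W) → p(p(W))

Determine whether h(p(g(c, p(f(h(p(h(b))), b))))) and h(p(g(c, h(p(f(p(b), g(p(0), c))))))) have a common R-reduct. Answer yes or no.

Reduce t₁ = h(p(g(c, p(f(h(p(h(b))), b))))):
1. h(p(g(c, p(f(h(p(h(b))), b)))))  →  h(p(0))   [R2 at 1.1]
2. h(p(0))  →  p(b)   [R5 at ε]

Reduce t₂ = h(p(g(c, h(p(f(p(b), g(p(0), c))))))):
1. h(p(g(c, h(p(f(p(b), g(p(0), c)))))))  →  h(p(0))   [R2 at 1.1]
2. h(p(0))  →  p(b)   [R5 at ε]

yes — NF(t₁) = p(b), NF(t₂) = p(b)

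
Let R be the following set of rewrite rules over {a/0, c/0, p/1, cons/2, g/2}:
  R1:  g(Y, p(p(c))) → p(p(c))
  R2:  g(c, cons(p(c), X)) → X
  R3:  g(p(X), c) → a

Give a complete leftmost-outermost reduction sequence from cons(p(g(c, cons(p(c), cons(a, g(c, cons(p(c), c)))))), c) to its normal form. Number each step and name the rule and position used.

1. cons(p(g(c, cons(p(c), cons(a, g(c, cons(p(c), c)))))), c)  →  cons(p(cons(a, g(c, cons(p(c), c)))), c)   [R2 at 1.1]
2. cons(p(cons(a, g(c, cons(p(c), c)))), c)  →  cons(p(cons(a, c)), c)   [R2 at 1.1.2]

cons(p(cons(a, c)), c)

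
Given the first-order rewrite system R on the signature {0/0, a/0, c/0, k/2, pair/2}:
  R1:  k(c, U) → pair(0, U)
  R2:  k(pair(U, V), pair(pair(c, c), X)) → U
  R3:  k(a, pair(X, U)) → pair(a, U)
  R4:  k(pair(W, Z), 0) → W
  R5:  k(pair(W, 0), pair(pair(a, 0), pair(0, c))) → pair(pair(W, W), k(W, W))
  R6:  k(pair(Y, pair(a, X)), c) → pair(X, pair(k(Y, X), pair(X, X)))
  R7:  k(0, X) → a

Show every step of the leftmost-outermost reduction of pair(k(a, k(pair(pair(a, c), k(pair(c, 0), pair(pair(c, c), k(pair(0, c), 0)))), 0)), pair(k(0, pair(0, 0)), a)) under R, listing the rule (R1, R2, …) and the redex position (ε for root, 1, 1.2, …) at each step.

pair(pair(a, c), pair(a, a))

1. pair(k(a, k(pair(pair(a, c), k(pair(c, 0), pair(pair(c, c), k(pair(0, c), 0)))), 0)), pair(k(0, pair(0, 0)), a))  →  pair(k(a, pair(a, c)), pair(k(0, pair(0, 0)), a))   [R4 at 1.2]
2. pair(k(a, pair(a, c)), pair(k(0, pair(0, 0)), a))  →  pair(pair(a, c), pair(k(0, pair(0, 0)), a))   [R3 at 1]
3. pair(pair(a, c), pair(k(0, pair(0, 0)), a))  →  pair(pair(a, c), pair(a, a))   [R7 at 2.1]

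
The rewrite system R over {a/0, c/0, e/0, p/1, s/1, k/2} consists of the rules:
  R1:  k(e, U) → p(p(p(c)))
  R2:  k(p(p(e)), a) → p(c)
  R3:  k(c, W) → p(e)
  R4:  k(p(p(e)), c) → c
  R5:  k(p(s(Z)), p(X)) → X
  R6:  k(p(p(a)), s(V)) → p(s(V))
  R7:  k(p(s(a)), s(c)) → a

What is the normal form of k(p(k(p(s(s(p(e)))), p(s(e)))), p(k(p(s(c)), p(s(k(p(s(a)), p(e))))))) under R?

1. k(p(k(p(s(s(p(e)))), p(s(e)))), p(k(p(s(c)), p(s(k(p(s(a)), p(e)))))))  →  k(p(s(e)), p(k(p(s(c)), p(s(k(p(s(a)), p(e)))))))   [R5 at 1.1]
2. k(p(s(e)), p(k(p(s(c)), p(s(k(p(s(a)), p(e)))))))  →  k(p(s(c)), p(s(k(p(s(a)), p(e)))))   [R5 at ε]
3. k(p(s(c)), p(s(k(p(s(a)), p(e)))))  →  s(k(p(s(a)), p(e)))   [R5 at ε]
4. s(k(p(s(a)), p(e)))  →  s(e)   [R5 at 1]

s(e)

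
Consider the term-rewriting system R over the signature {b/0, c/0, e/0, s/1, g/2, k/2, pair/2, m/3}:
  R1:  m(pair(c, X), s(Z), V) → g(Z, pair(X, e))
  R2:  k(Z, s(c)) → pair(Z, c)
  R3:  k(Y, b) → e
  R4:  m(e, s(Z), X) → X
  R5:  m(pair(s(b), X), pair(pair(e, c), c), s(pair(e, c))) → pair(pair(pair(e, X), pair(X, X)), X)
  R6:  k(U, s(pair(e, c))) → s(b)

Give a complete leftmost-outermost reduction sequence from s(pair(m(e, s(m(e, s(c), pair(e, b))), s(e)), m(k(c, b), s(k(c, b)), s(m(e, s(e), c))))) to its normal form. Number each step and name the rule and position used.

s(pair(s(e), s(c)))

1. s(pair(m(e, s(m(e, s(c), pair(e, b))), s(e)), m(k(c, b), s(k(c, b)), s(m(e, s(e), c)))))  →  s(pair(s(e), m(k(c, b), s(k(c, b)), s(m(e, s(e), c)))))   [R4 at 1.1]
2. s(pair(s(e), m(k(c, b), s(k(c, b)), s(m(e, s(e), c)))))  →  s(pair(s(e), m(e, s(k(c, b)), s(m(e, s(e), c)))))   [R3 at 1.2.1]
3. s(pair(s(e), m(e, s(k(c, b)), s(m(e, s(e), c)))))  →  s(pair(s(e), s(m(e, s(e), c))))   [R4 at 1.2]
4. s(pair(s(e), s(m(e, s(e), c))))  →  s(pair(s(e), s(c)))   [R4 at 1.2.1]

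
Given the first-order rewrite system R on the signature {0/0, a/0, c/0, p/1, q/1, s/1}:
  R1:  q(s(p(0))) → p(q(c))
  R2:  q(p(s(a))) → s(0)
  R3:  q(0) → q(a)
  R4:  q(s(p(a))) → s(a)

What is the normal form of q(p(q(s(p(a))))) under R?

1. q(p(q(s(p(a)))))  →  q(p(s(a)))   [R4 at 1.1]
2. q(p(s(a)))  →  s(0)   [R2 at ε]

s(0)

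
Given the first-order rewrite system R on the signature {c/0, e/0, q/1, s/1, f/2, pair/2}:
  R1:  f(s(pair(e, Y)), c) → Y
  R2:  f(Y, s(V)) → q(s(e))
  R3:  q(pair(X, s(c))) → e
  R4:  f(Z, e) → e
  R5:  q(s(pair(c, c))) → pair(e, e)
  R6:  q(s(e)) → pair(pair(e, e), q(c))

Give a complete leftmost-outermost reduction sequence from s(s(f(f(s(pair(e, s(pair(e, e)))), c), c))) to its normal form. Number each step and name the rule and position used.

1. s(s(f(f(s(pair(e, s(pair(e, e)))), c), c)))  →  s(s(f(s(pair(e, e)), c)))   [R1 at 1.1.1]
2. s(s(f(s(pair(e, e)), c)))  →  s(s(e))   [R1 at 1.1]

s(s(e))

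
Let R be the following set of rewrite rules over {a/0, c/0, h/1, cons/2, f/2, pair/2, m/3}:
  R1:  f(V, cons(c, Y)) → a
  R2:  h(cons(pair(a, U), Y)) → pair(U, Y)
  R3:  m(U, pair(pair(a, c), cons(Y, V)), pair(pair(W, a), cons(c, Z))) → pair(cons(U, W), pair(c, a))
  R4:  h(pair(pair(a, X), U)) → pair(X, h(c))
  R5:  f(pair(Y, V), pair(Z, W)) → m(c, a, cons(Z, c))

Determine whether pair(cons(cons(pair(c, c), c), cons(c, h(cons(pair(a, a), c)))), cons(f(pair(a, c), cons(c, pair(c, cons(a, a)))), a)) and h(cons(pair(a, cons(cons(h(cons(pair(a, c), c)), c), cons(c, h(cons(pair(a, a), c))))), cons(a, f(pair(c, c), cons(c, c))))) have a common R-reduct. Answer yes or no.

Reduce t₁ = pair(cons(cons(pair(c, c), c), cons(c, h(cons(pair(a, a), c)))), cons(f(pair(a, c), cons(c, pair(c, cons(a, a)))), a)):
1. pair(cons(cons(pair(c, c), c), cons(c, h(cons(pair(a, a), c)))), cons(f(pair(a, c), cons(c, pair(c, cons(a, a)))), a))  →  pair(cons(cons(pair(c, c), c), cons(c, pair(a, c))), cons(f(pair(a, c), cons(c, pair(c, cons(a, a)))), a))   [R2 at 1.2.2]
2. pair(cons(cons(pair(c, c), c), cons(c, pair(a, c))), cons(f(pair(a, c), cons(c, pair(c, cons(a, a)))), a))  →  pair(cons(cons(pair(c, c), c), cons(c, pair(a, c))), cons(a, a))   [R1 at 2.1]

Reduce t₂ = h(cons(pair(a, cons(cons(h(cons(pair(a, c), c)), c), cons(c, h(cons(pair(a, a), c))))), cons(a, f(pair(c, c), cons(c, c))))):
1. h(cons(pair(a, cons(cons(h(cons(pair(a, c), c)), c), cons(c, h(cons(pair(a, a), c))))), cons(a, f(pair(c, c), cons(c, c)))))  →  pair(cons(cons(h(cons(pair(a, c), c)), c), cons(c, h(cons(pair(a, a), c)))), cons(a, f(pair(c, c), cons(c, c))))   [R2 at ε]
2. pair(cons(cons(h(cons(pair(a, c), c)), c), cons(c, h(cons(pair(a, a), c)))), cons(a, f(pair(c, c), cons(c, c))))  →  pair(cons(cons(pair(c, c), c), cons(c, h(cons(pair(a, a), c)))), cons(a, f(pair(c, c), cons(c, c))))   [R2 at 1.1.1]
3. pair(cons(cons(pair(c, c), c), cons(c, h(cons(pair(a, a), c)))), cons(a, f(pair(c, c), cons(c, c))))  →  pair(cons(cons(pair(c, c), c), cons(c, pair(a, c))), cons(a, f(pair(c, c), cons(c, c))))   [R2 at 1.2.2]
4. pair(cons(cons(pair(c, c), c), cons(c, pair(a, c))), cons(a, f(pair(c, c), cons(c, c))))  →  pair(cons(cons(pair(c, c), c), cons(c, pair(a, c))), cons(a, a))   [R1 at 2.2]

yes — NF(t₁) = pair(cons(cons(pair(c, c), c), cons(c, pair(a, c))), cons(a, a)), NF(t₂) = pair(cons(cons(pair(c, c), c), cons(c, pair(a, c))), cons(a, a))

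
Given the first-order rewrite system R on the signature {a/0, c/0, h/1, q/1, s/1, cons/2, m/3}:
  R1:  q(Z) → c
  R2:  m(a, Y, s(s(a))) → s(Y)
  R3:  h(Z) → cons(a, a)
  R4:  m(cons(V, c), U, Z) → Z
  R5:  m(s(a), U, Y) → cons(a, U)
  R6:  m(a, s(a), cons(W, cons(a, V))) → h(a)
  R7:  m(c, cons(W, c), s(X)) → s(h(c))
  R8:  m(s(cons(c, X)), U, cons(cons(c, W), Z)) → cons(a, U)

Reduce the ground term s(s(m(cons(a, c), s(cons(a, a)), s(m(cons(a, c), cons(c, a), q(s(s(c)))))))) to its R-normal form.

s(s(s(c)))

1. s(s(m(cons(a, c), s(cons(a, a)), s(m(cons(a, c), cons(c, a), q(s(s(c))))))))  →  s(s(s(m(cons(a, c), cons(c, a), q(s(s(c)))))))   [R4 at 1.1]
2. s(s(s(m(cons(a, c), cons(c, a), q(s(s(c)))))))  →  s(s(s(q(s(s(c))))))   [R4 at 1.1.1]
3. s(s(s(q(s(s(c))))))  →  s(s(s(c)))   [R1 at 1.1.1]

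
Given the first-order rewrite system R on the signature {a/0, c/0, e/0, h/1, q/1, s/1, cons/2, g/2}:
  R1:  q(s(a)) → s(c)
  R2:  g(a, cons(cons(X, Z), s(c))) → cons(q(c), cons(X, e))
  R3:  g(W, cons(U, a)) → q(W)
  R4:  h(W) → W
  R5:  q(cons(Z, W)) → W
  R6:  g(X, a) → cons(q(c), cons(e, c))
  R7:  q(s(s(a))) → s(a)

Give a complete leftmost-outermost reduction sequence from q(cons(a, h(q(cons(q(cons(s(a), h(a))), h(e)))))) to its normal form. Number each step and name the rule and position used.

e

1. q(cons(a, h(q(cons(q(cons(s(a), h(a))), h(e))))))  →  h(q(cons(q(cons(s(a), h(a))), h(e))))   [R5 at ε]
2. h(q(cons(q(cons(s(a), h(a))), h(e))))  →  q(cons(q(cons(s(a), h(a))), h(e)))   [R4 at ε]
3. q(cons(q(cons(s(a), h(a))), h(e)))  →  h(e)   [R5 at ε]
4. h(e)  →  e   [R4 at ε]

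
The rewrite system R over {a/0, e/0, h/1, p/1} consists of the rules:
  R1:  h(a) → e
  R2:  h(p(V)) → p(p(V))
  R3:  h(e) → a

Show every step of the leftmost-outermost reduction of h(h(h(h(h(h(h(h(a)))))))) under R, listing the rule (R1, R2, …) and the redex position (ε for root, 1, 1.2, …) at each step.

1. h(h(h(h(h(h(h(h(a))))))))  →  h(h(h(h(h(h(h(e)))))))   [R1 at 1.1.1.1.1.1.1]
2. h(h(h(h(h(h(h(e)))))))  →  h(h(h(h(h(h(a))))))   [R3 at 1.1.1.1.1.1]
3. h(h(h(h(h(h(a))))))  →  h(h(h(h(h(e)))))   [R1 at 1.1.1.1.1]
4. h(h(h(h(h(e)))))  →  h(h(h(h(a))))   [R3 at 1.1.1.1]
5. h(h(h(h(a))))  →  h(h(h(e)))   [R1 at 1.1.1]
6. h(h(h(e)))  →  h(h(a))   [R3 at 1.1]
7. h(h(a))  →  h(e)   [R1 at 1]
8. h(e)  →  a   [R3 at ε]

a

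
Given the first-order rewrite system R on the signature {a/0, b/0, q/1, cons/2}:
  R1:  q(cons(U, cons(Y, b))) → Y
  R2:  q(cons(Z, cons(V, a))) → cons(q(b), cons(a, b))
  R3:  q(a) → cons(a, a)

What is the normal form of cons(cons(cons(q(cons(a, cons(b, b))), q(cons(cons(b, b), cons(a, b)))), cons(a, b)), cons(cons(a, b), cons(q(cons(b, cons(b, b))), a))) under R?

1. cons(cons(cons(q(cons(a, cons(b, b))), q(cons(cons(b, b), cons(a, b)))), cons(a, b)), cons(cons(a, b), cons(q(cons(b, cons(b, b))), a)))  →  cons(cons(cons(b, q(cons(cons(b, b), cons(a, b)))), cons(a, b)), cons(cons(a, b), cons(q(cons(b, cons(b, b))), a)))   [R1 at 1.1.1]
2. cons(cons(cons(b, q(cons(cons(b, b), cons(a, b)))), cons(a, b)), cons(cons(a, b), cons(q(cons(b, cons(b, b))), a)))  →  cons(cons(cons(b, a), cons(a, b)), cons(cons(a, b), cons(q(cons(b, cons(b, b))), a)))   [R1 at 1.1.2]
3. cons(cons(cons(b, a), cons(a, b)), cons(cons(a, b), cons(q(cons(b, cons(b, b))), a)))  →  cons(cons(cons(b, a), cons(a, b)), cons(cons(a, b), cons(b, a)))   [R1 at 2.2.1]

cons(cons(cons(b, a), cons(a, b)), cons(cons(a, b), cons(b, a)))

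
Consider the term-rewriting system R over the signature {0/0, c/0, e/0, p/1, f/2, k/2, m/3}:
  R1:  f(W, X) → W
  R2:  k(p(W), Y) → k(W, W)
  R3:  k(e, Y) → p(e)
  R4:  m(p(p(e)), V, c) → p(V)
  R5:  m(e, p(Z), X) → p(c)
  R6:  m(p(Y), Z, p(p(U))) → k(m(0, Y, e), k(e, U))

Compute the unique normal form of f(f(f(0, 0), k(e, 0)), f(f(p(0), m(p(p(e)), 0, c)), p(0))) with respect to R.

1. f(f(f(0, 0), k(e, 0)), f(f(p(0), m(p(p(e)), 0, c)), p(0)))  →  f(f(0, 0), k(e, 0))   [R1 at ε]
2. f(f(0, 0), k(e, 0))  →  f(0, 0)   [R1 at ε]
3. f(0, 0)  →  0   [R1 at ε]

0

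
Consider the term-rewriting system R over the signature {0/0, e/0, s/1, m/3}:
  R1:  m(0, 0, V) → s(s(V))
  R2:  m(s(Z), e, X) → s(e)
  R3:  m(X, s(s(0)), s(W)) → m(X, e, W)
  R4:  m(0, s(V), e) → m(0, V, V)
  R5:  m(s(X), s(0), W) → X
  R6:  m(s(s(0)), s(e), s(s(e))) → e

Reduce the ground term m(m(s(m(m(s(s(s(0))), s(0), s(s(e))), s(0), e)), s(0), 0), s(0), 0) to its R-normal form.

1. m(m(s(m(m(s(s(s(0))), s(0), s(s(e))), s(0), e)), s(0), 0), s(0), 0)  →  m(m(m(s(s(s(0))), s(0), s(s(e))), s(0), e), s(0), 0)   [R5 at 1]
2. m(m(m(s(s(s(0))), s(0), s(s(e))), s(0), e), s(0), 0)  →  m(m(s(s(0)), s(0), e), s(0), 0)   [R5 at 1.1]
3. m(m(s(s(0)), s(0), e), s(0), 0)  →  m(s(0), s(0), 0)   [R5 at 1]
4. m(s(0), s(0), 0)  →  0   [R5 at ε]

0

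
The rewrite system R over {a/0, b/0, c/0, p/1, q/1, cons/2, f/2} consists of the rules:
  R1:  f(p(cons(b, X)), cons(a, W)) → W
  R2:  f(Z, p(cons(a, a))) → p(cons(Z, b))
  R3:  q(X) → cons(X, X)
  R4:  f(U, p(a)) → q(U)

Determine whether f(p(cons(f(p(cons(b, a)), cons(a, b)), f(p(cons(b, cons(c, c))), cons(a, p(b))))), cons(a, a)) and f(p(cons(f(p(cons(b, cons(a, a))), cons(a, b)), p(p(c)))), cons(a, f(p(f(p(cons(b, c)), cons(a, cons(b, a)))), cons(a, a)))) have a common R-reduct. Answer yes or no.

yes — NF(t₁) = a, NF(t₂) = a

Reduce t₁ = f(p(cons(f(p(cons(b, a)), cons(a, b)), f(p(cons(b, cons(c, c))), cons(a, p(b))))), cons(a, a)):
1. f(p(cons(f(p(cons(b, a)), cons(a, b)), f(p(cons(b, cons(c, c))), cons(a, p(b))))), cons(a, a))  →  f(p(cons(b, f(p(cons(b, cons(c, c))), cons(a, p(b))))), cons(a, a))   [R1 at 1.1.1]
2. f(p(cons(b, f(p(cons(b, cons(c, c))), cons(a, p(b))))), cons(a, a))  →  a   [R1 at ε]

Reduce t₂ = f(p(cons(f(p(cons(b, cons(a, a))), cons(a, b)), p(p(c)))), cons(a, f(p(f(p(cons(b, c)), cons(a, cons(b, a)))), cons(a, a)))):
1. f(p(cons(f(p(cons(b, cons(a, a))), cons(a, b)), p(p(c)))), cons(a, f(p(f(p(cons(b, c)), cons(a, cons(b, a)))), cons(a, a))))  →  f(p(cons(b, p(p(c)))), cons(a, f(p(f(p(cons(b, c)), cons(a, cons(b, a)))), cons(a, a))))   [R1 at 1.1.1]
2. f(p(cons(b, p(p(c)))), cons(a, f(p(f(p(cons(b, c)), cons(a, cons(b, a)))), cons(a, a))))  →  f(p(f(p(cons(b, c)), cons(a, cons(b, a)))), cons(a, a))   [R1 at ε]
3. f(p(f(p(cons(b, c)), cons(a, cons(b, a)))), cons(a, a))  →  f(p(cons(b, a)), cons(a, a))   [R1 at 1.1]
4. f(p(cons(b, a)), cons(a, a))  →  a   [R1 at ε]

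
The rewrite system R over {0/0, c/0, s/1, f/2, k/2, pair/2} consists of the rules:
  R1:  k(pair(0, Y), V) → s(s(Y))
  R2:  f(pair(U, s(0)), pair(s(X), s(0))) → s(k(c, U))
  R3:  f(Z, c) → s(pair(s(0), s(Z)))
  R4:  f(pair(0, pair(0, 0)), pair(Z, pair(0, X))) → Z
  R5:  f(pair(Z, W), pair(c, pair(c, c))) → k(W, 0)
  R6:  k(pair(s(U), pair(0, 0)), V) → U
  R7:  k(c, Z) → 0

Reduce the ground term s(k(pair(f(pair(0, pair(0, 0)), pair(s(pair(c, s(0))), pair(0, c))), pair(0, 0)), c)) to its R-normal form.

1. s(k(pair(f(pair(0, pair(0, 0)), pair(s(pair(c, s(0))), pair(0, c))), pair(0, 0)), c))  →  s(k(pair(s(pair(c, s(0))), pair(0, 0)), c))   [R4 at 1.1.1]
2. s(k(pair(s(pair(c, s(0))), pair(0, 0)), c))  →  s(pair(c, s(0)))   [R6 at 1]

s(pair(c, s(0)))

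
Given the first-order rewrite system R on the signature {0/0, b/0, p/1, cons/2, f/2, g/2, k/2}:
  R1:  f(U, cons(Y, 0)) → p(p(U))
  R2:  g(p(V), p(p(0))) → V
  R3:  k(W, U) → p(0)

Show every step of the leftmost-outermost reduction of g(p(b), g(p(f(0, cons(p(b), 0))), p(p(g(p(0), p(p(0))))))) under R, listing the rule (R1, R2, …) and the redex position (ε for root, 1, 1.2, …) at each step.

1. g(p(b), g(p(f(0, cons(p(b), 0))), p(p(g(p(0), p(p(0)))))))  →  g(p(b), g(p(p(p(0))), p(p(g(p(0), p(p(0)))))))   [R1 at 2.1.1]
2. g(p(b), g(p(p(p(0))), p(p(g(p(0), p(p(0)))))))  →  g(p(b), g(p(p(p(0))), p(p(0))))   [R2 at 2.2.1.1]
3. g(p(b), g(p(p(p(0))), p(p(0))))  →  g(p(b), p(p(0)))   [R2 at 2]
4. g(p(b), p(p(0)))  →  b   [R2 at ε]

b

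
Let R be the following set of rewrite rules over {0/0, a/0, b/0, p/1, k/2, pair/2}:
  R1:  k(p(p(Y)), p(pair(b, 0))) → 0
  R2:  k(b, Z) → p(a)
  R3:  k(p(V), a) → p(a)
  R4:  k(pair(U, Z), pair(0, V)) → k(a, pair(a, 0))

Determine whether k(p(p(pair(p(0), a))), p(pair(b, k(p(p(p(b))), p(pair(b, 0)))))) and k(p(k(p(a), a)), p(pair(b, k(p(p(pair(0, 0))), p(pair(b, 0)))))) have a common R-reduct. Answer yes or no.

yes — NF(t₁) = 0, NF(t₂) = 0

Reduce t₁ = k(p(p(pair(p(0), a))), p(pair(b, k(p(p(p(b))), p(pair(b, 0)))))):
1. k(p(p(pair(p(0), a))), p(pair(b, k(p(p(p(b))), p(pair(b, 0))))))  →  k(p(p(pair(p(0), a))), p(pair(b, 0)))   [R1 at 2.1.2]
2. k(p(p(pair(p(0), a))), p(pair(b, 0)))  →  0   [R1 at ε]

Reduce t₂ = k(p(k(p(a), a)), p(pair(b, k(p(p(pair(0, 0))), p(pair(b, 0)))))):
1. k(p(k(p(a), a)), p(pair(b, k(p(p(pair(0, 0))), p(pair(b, 0))))))  →  k(p(p(a)), p(pair(b, k(p(p(pair(0, 0))), p(pair(b, 0))))))   [R3 at 1.1]
2. k(p(p(a)), p(pair(b, k(p(p(pair(0, 0))), p(pair(b, 0))))))  →  k(p(p(a)), p(pair(b, 0)))   [R1 at 2.1.2]
3. k(p(p(a)), p(pair(b, 0)))  →  0   [R1 at ε]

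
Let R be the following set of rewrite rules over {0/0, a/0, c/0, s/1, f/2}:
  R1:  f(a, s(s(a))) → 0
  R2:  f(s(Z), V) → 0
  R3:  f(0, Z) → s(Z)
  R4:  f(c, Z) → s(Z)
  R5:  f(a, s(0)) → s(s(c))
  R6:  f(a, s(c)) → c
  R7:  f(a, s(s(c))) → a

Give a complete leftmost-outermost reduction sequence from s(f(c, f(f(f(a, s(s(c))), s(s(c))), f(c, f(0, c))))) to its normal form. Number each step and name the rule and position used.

s(s(a))

1. s(f(c, f(f(f(a, s(s(c))), s(s(c))), f(c, f(0, c)))))  →  s(s(f(f(f(a, s(s(c))), s(s(c))), f(c, f(0, c)))))   [R4 at 1]
2. s(s(f(f(f(a, s(s(c))), s(s(c))), f(c, f(0, c)))))  →  s(s(f(f(a, s(s(c))), f(c, f(0, c)))))   [R7 at 1.1.1.1]
3. s(s(f(f(a, s(s(c))), f(c, f(0, c)))))  →  s(s(f(a, f(c, f(0, c)))))   [R7 at 1.1.1]
4. s(s(f(a, f(c, f(0, c)))))  →  s(s(f(a, s(f(0, c)))))   [R4 at 1.1.2]
5. s(s(f(a, s(f(0, c)))))  →  s(s(f(a, s(s(c)))))   [R3 at 1.1.2.1]
6. s(s(f(a, s(s(c)))))  →  s(s(a))   [R7 at 1.1]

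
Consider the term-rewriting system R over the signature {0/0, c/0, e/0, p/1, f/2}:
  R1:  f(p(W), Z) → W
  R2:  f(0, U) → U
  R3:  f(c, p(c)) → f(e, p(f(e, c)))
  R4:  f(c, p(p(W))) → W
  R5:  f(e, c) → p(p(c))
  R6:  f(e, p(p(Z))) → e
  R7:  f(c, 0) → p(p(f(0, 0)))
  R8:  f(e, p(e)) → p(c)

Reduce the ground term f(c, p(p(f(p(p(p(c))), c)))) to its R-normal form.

p(p(c))

1. f(c, p(p(f(p(p(p(c))), c))))  →  f(p(p(p(c))), c)   [R4 at ε]
2. f(p(p(p(c))), c)  →  p(p(c))   [R1 at ε]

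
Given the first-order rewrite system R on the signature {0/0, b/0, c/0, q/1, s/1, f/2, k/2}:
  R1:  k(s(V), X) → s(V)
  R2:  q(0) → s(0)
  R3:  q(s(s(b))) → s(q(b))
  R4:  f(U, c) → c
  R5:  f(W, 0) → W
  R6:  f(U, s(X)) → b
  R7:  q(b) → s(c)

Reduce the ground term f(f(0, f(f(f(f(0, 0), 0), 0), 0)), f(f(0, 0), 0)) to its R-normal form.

0

1. f(f(0, f(f(f(f(0, 0), 0), 0), 0)), f(f(0, 0), 0))  →  f(f(0, f(f(f(0, 0), 0), 0)), f(f(0, 0), 0))   [R5 at 1.2]
2. f(f(0, f(f(f(0, 0), 0), 0)), f(f(0, 0), 0))  →  f(f(0, f(f(0, 0), 0)), f(f(0, 0), 0))   [R5 at 1.2]
3. f(f(0, f(f(0, 0), 0)), f(f(0, 0), 0))  →  f(f(0, f(0, 0)), f(f(0, 0), 0))   [R5 at 1.2]
4. f(f(0, f(0, 0)), f(f(0, 0), 0))  →  f(f(0, 0), f(f(0, 0), 0))   [R5 at 1.2]
5. f(f(0, 0), f(f(0, 0), 0))  →  f(0, f(f(0, 0), 0))   [R5 at 1]
6. f(0, f(f(0, 0), 0))  →  f(0, f(0, 0))   [R5 at 2]
7. f(0, f(0, 0))  →  f(0, 0)   [R5 at 2]
8. f(0, 0)  →  0   [R5 at ε]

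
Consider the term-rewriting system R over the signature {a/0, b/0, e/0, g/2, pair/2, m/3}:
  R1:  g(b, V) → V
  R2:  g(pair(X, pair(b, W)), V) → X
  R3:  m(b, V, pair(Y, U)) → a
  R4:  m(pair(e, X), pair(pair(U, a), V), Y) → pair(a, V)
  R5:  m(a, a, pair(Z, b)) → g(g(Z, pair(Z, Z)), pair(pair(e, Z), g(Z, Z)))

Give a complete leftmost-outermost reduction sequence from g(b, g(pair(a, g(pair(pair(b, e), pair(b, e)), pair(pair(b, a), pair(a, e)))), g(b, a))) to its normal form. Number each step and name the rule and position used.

a

1. g(b, g(pair(a, g(pair(pair(b, e), pair(b, e)), pair(pair(b, a), pair(a, e)))), g(b, a)))  →  g(pair(a, g(pair(pair(b, e), pair(b, e)), pair(pair(b, a), pair(a, e)))), g(b, a))   [R1 at ε]
2. g(pair(a, g(pair(pair(b, e), pair(b, e)), pair(pair(b, a), pair(a, e)))), g(b, a))  →  g(pair(a, pair(b, e)), g(b, a))   [R2 at 1.2]
3. g(pair(a, pair(b, e)), g(b, a))  →  a   [R2 at ε]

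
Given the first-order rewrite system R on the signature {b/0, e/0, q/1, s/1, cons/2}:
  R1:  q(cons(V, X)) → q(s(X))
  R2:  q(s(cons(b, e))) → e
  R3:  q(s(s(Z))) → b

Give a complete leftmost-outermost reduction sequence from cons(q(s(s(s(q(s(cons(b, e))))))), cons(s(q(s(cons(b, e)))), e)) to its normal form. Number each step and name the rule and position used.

cons(b, cons(s(e), e))

1. cons(q(s(s(s(q(s(cons(b, e))))))), cons(s(q(s(cons(b, e)))), e))  →  cons(b, cons(s(q(s(cons(b, e)))), e))   [R3 at 1]
2. cons(b, cons(s(q(s(cons(b, e)))), e))  →  cons(b, cons(s(e), e))   [R2 at 2.1.1]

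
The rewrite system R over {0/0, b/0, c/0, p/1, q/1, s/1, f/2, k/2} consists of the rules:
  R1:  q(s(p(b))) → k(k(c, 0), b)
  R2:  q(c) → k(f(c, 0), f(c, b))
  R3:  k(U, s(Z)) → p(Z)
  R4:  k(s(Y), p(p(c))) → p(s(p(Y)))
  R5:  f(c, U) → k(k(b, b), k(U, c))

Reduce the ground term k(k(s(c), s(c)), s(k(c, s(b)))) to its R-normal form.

1. k(k(s(c), s(c)), s(k(c, s(b))))  →  p(k(c, s(b)))   [R3 at ε]
2. p(k(c, s(b)))  →  p(p(b))   [R3 at 1]

p(p(b))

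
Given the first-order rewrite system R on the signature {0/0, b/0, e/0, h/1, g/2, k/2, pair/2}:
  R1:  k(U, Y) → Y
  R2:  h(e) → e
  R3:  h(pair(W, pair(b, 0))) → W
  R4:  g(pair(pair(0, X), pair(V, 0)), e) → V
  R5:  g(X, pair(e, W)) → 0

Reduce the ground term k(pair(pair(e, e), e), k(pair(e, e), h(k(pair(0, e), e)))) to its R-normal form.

e

1. k(pair(pair(e, e), e), k(pair(e, e), h(k(pair(0, e), e))))  →  k(pair(e, e), h(k(pair(0, e), e)))   [R1 at ε]
2. k(pair(e, e), h(k(pair(0, e), e)))  →  h(k(pair(0, e), e))   [R1 at ε]
3. h(k(pair(0, e), e))  →  h(e)   [R1 at 1]
4. h(e)  →  e   [R2 at ε]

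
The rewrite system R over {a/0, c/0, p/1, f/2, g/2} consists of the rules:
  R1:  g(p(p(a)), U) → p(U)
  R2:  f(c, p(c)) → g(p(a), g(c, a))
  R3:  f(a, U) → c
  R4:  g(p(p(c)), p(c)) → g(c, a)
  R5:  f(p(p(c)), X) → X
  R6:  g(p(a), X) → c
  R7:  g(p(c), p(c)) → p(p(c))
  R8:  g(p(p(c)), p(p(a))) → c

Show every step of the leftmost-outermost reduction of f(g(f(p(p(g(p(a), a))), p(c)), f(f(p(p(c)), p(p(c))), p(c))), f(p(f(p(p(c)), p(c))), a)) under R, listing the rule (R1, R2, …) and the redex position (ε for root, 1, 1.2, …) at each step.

1. f(g(f(p(p(g(p(a), a))), p(c)), f(f(p(p(c)), p(p(c))), p(c))), f(p(f(p(p(c)), p(c))), a))  →  f(g(f(p(p(c)), p(c)), f(f(p(p(c)), p(p(c))), p(c))), f(p(f(p(p(c)), p(c))), a))   [R6 at 1.1.1.1.1]
2. f(g(f(p(p(c)), p(c)), f(f(p(p(c)), p(p(c))), p(c))), f(p(f(p(p(c)), p(c))), a))  →  f(g(p(c), f(f(p(p(c)), p(p(c))), p(c))), f(p(f(p(p(c)), p(c))), a))   [R5 at 1.1]
3. f(g(p(c), f(f(p(p(c)), p(p(c))), p(c))), f(p(f(p(p(c)), p(c))), a))  →  f(g(p(c), f(p(p(c)), p(c))), f(p(f(p(p(c)), p(c))), a))   [R5 at 1.2.1]
4. f(g(p(c), f(p(p(c)), p(c))), f(p(f(p(p(c)), p(c))), a))  →  f(g(p(c), p(c)), f(p(f(p(p(c)), p(c))), a))   [R5 at 1.2]
5. f(g(p(c), p(c)), f(p(f(p(p(c)), p(c))), a))  →  f(p(p(c)), f(p(f(p(p(c)), p(c))), a))   [R7 at 1]
6. f(p(p(c)), f(p(f(p(p(c)), p(c))), a))  →  f(p(f(p(p(c)), p(c))), a)   [R5 at ε]
7. f(p(f(p(p(c)), p(c))), a)  →  f(p(p(c)), a)   [R5 at 1.1]
8. f(p(p(c)), a)  →  a   [R5 at ε]

a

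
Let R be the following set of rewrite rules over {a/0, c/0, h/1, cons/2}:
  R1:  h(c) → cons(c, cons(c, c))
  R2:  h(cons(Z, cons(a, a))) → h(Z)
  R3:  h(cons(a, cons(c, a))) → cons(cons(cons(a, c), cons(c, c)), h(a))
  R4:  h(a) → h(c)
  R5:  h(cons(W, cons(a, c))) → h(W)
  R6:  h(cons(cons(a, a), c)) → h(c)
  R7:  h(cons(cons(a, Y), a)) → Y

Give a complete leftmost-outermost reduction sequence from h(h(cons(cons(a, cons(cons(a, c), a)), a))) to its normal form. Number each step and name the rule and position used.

c

1. h(h(cons(cons(a, cons(cons(a, c), a)), a)))  →  h(cons(cons(a, c), a))   [R7 at 1]
2. h(cons(cons(a, c), a))  →  c   [R7 at ε]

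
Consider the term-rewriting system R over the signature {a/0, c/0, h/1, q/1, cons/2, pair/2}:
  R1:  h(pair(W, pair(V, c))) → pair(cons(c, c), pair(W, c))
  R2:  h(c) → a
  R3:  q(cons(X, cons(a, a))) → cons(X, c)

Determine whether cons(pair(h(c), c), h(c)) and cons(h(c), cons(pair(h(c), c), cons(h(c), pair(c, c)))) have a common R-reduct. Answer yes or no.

no — NF(t₁) = cons(pair(a, c), a), NF(t₂) = cons(a, cons(pair(a, c), cons(a, pair(c, c))))

Reduce t₁ = cons(pair(h(c), c), h(c)):
1. cons(pair(h(c), c), h(c))  →  cons(pair(a, c), h(c))   [R2 at 1.1]
2. cons(pair(a, c), h(c))  →  cons(pair(a, c), a)   [R2 at 2]

Reduce t₂ = cons(h(c), cons(pair(h(c), c), cons(h(c), pair(c, c)))):
1. cons(h(c), cons(pair(h(c), c), cons(h(c), pair(c, c))))  →  cons(a, cons(pair(h(c), c), cons(h(c), pair(c, c))))   [R2 at 1]
2. cons(a, cons(pair(h(c), c), cons(h(c), pair(c, c))))  →  cons(a, cons(pair(a, c), cons(h(c), pair(c, c))))   [R2 at 2.1.1]
3. cons(a, cons(pair(a, c), cons(h(c), pair(c, c))))  →  cons(a, cons(pair(a, c), cons(a, pair(c, c))))   [R2 at 2.2.1]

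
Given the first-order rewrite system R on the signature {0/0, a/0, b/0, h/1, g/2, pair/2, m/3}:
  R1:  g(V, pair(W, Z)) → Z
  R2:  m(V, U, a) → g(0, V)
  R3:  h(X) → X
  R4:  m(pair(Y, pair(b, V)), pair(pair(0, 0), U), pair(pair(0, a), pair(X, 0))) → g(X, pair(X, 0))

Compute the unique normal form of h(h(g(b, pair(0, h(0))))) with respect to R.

1. h(h(g(b, pair(0, h(0)))))  →  h(g(b, pair(0, h(0))))   [R3 at ε]
2. h(g(b, pair(0, h(0))))  →  g(b, pair(0, h(0)))   [R3 at ε]
3. g(b, pair(0, h(0)))  →  h(0)   [R1 at ε]
4. h(0)  →  0   [R3 at ε]

0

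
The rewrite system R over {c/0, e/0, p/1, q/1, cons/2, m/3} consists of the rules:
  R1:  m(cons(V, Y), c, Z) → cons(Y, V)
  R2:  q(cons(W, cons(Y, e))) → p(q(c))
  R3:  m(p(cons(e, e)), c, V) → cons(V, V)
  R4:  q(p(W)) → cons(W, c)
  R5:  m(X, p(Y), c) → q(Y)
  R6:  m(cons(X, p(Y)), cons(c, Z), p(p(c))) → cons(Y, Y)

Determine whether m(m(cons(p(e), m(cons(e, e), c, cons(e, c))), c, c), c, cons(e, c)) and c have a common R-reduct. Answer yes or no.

Reduce t₁ = m(m(cons(p(e), m(cons(e, e), c, cons(e, c))), c, c), c, cons(e, c)):
1. m(m(cons(p(e), m(cons(e, e), c, cons(e, c))), c, c), c, cons(e, c))  →  m(cons(m(cons(e, e), c, cons(e, c)), p(e)), c, cons(e, c))   [R1 at 1]
2. m(cons(m(cons(e, e), c, cons(e, c)), p(e)), c, cons(e, c))  →  cons(p(e), m(cons(e, e), c, cons(e, c)))   [R1 at ε]
3. cons(p(e), m(cons(e, e), c, cons(e, c)))  →  cons(p(e), cons(e, e))   [R1 at 2]

Reduce t₂ = c:

no — NF(t₁) = cons(p(e), cons(e, e)), NF(t₂) = c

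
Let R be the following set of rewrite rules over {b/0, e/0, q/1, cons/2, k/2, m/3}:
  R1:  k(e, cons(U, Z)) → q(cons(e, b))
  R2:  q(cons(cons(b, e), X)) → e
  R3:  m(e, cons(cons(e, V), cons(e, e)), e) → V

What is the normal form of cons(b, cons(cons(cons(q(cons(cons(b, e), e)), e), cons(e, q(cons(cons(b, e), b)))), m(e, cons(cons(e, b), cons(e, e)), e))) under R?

cons(b, cons(cons(cons(e, e), cons(e, e)), b))

1. cons(b, cons(cons(cons(q(cons(cons(b, e), e)), e), cons(e, q(cons(cons(b, e), b)))), m(e, cons(cons(e, b), cons(e, e)), e)))  →  cons(b, cons(cons(cons(e, e), cons(e, q(cons(cons(b, e), b)))), m(e, cons(cons(e, b), cons(e, e)), e)))   [R2 at 2.1.1.1]
2. cons(b, cons(cons(cons(e, e), cons(e, q(cons(cons(b, e), b)))), m(e, cons(cons(e, b), cons(e, e)), e)))  →  cons(b, cons(cons(cons(e, e), cons(e, e)), m(e, cons(cons(e, b), cons(e, e)), e)))   [R2 at 2.1.2.2]
3. cons(b, cons(cons(cons(e, e), cons(e, e)), m(e, cons(cons(e, b), cons(e, e)), e)))  →  cons(b, cons(cons(cons(e, e), cons(e, e)), b))   [R3 at 2.2]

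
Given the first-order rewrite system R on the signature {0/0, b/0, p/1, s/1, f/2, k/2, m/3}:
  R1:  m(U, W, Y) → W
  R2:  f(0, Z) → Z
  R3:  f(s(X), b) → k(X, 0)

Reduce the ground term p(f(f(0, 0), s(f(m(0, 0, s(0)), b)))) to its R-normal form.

p(s(b))

1. p(f(f(0, 0), s(f(m(0, 0, s(0)), b))))  →  p(f(0, s(f(m(0, 0, s(0)), b))))   [R2 at 1.1]
2. p(f(0, s(f(m(0, 0, s(0)), b))))  →  p(s(f(m(0, 0, s(0)), b)))   [R2 at 1]
3. p(s(f(m(0, 0, s(0)), b)))  →  p(s(f(0, b)))   [R1 at 1.1.1]
4. p(s(f(0, b)))  →  p(s(b))   [R2 at 1.1]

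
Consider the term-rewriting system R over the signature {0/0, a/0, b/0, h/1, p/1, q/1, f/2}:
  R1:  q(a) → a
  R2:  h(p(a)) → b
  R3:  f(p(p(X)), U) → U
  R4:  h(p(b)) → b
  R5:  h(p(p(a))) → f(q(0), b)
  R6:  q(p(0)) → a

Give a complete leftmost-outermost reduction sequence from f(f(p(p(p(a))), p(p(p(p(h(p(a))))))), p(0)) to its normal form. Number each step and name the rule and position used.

p(0)

1. f(f(p(p(p(a))), p(p(p(p(h(p(a))))))), p(0))  →  f(p(p(p(p(h(p(a)))))), p(0))   [R3 at 1]
2. f(p(p(p(p(h(p(a)))))), p(0))  →  p(0)   [R3 at ε]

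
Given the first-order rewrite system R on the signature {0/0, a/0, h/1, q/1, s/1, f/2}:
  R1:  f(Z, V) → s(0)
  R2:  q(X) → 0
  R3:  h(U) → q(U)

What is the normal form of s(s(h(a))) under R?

s(s(0))

1. s(s(h(a)))  →  s(s(q(a)))   [R3 at 1.1]
2. s(s(q(a)))  →  s(s(0))   [R2 at 1.1]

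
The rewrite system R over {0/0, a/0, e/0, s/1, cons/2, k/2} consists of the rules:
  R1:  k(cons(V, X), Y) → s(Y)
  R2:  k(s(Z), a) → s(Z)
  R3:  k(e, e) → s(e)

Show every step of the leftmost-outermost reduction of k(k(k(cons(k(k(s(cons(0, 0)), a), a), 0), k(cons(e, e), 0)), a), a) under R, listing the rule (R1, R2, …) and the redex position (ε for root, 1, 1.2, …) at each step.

s(s(0))

1. k(k(k(cons(k(k(s(cons(0, 0)), a), a), 0), k(cons(e, e), 0)), a), a)  →  k(k(s(k(cons(e, e), 0)), a), a)   [R1 at 1.1]
2. k(k(s(k(cons(e, e), 0)), a), a)  →  k(s(k(cons(e, e), 0)), a)   [R2 at 1]
3. k(s(k(cons(e, e), 0)), a)  →  s(k(cons(e, e), 0))   [R2 at ε]
4. s(k(cons(e, e), 0))  →  s(s(0))   [R1 at 1]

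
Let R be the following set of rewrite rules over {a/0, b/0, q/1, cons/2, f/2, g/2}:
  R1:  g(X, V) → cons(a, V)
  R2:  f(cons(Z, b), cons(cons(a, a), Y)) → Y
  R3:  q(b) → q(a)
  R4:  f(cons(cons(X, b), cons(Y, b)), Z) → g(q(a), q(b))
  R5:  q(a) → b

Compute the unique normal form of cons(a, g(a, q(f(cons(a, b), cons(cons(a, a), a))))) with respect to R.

1. cons(a, g(a, q(f(cons(a, b), cons(cons(a, a), a)))))  →  cons(a, cons(a, q(f(cons(a, b), cons(cons(a, a), a)))))   [R1 at 2]
2. cons(a, cons(a, q(f(cons(a, b), cons(cons(a, a), a)))))  →  cons(a, cons(a, q(a)))   [R2 at 2.2.1]
3. cons(a, cons(a, q(a)))  →  cons(a, cons(a, b))   [R5 at 2.2]

cons(a, cons(a, b))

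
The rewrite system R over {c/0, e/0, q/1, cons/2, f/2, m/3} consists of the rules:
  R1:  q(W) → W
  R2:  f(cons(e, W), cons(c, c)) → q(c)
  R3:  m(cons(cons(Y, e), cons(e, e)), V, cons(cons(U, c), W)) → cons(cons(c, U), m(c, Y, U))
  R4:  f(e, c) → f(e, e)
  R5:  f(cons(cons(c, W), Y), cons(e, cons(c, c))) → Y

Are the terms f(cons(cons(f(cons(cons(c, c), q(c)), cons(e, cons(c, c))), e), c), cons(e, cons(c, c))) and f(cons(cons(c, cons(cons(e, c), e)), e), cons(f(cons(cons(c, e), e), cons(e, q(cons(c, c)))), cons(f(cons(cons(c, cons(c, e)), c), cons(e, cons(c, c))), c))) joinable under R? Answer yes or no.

no — NF(t₁) = c, NF(t₂) = e

Reduce t₁ = f(cons(cons(f(cons(cons(c, c), q(c)), cons(e, cons(c, c))), e), c), cons(e, cons(c, c))):
1. f(cons(cons(f(cons(cons(c, c), q(c)), cons(e, cons(c, c))), e), c), cons(e, cons(c, c)))  →  f(cons(cons(q(c), e), c), cons(e, cons(c, c)))   [R5 at 1.1.1]
2. f(cons(cons(q(c), e), c), cons(e, cons(c, c)))  →  f(cons(cons(c, e), c), cons(e, cons(c, c)))   [R1 at 1.1.1]
3. f(cons(cons(c, e), c), cons(e, cons(c, c)))  →  c   [R5 at ε]

Reduce t₂ = f(cons(cons(c, cons(cons(e, c), e)), e), cons(f(cons(cons(c, e), e), cons(e, q(cons(c, c)))), cons(f(cons(cons(c, cons(c, e)), c), cons(e, cons(c, c))), c))):
1. f(cons(cons(c, cons(cons(e, c), e)), e), cons(f(cons(cons(c, e), e), cons(e, q(cons(c, c)))), cons(f(cons(cons(c, cons(c, e)), c), cons(e, cons(c, c))), c)))  →  f(cons(cons(c, cons(cons(e, c), e)), e), cons(f(cons(cons(c, e), e), cons(e, cons(c, c))), cons(f(cons(cons(c, cons(c, e)), c), cons(e, cons(c, c))), c)))   [R1 at 2.1.2.2]
2. f(cons(cons(c, cons(cons(e, c), e)), e), cons(f(cons(cons(c, e), e), cons(e, cons(c, c))), cons(f(cons(cons(c, cons(c, e)), c), cons(e, cons(c, c))), c)))  →  f(cons(cons(c, cons(cons(e, c), e)), e), cons(e, cons(f(cons(cons(c, cons(c, e)), c), cons(e, cons(c, c))), c)))   [R5 at 2.1]
3. f(cons(cons(c, cons(cons(e, c), e)), e), cons(e, cons(f(cons(cons(c, cons(c, e)), c), cons(e, cons(c, c))), c)))  →  f(cons(cons(c, cons(cons(e, c), e)), e), cons(e, cons(c, c)))   [R5 at 2.2.1]
4. f(cons(cons(c, cons(cons(e, c), e)), e), cons(e, cons(c, c)))  →  e   [R5 at ε]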